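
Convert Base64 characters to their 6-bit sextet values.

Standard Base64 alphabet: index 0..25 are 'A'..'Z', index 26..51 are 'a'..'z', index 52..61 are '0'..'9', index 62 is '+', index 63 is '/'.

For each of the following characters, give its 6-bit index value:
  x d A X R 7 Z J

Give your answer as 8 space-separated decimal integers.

'x': a..z range, 26 + ord('x') − ord('a') = 49
'd': a..z range, 26 + ord('d') − ord('a') = 29
'A': A..Z range, ord('A') − ord('A') = 0
'X': A..Z range, ord('X') − ord('A') = 23
'R': A..Z range, ord('R') − ord('A') = 17
'7': 0..9 range, 52 + ord('7') − ord('0') = 59
'Z': A..Z range, ord('Z') − ord('A') = 25
'J': A..Z range, ord('J') − ord('A') = 9

Answer: 49 29 0 23 17 59 25 9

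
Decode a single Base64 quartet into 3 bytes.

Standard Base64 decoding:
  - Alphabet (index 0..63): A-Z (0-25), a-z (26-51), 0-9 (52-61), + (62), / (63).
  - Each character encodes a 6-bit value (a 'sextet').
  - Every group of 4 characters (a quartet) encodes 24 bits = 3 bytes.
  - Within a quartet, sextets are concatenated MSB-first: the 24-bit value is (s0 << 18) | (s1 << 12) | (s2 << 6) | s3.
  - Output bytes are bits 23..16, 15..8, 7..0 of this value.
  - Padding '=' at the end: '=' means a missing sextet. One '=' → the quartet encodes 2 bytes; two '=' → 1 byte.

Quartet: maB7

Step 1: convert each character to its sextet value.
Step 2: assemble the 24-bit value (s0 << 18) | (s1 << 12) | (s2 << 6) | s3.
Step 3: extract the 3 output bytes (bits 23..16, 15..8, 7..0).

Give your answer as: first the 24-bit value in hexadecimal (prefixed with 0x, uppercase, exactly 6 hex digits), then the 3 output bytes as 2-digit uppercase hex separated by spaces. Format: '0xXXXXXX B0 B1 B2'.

Answer: 0x99A07B 99 A0 7B

Derivation:
Sextets: m=38, a=26, B=1, 7=59
24-bit: (38<<18) | (26<<12) | (1<<6) | 59
      = 0x980000 | 0x01A000 | 0x000040 | 0x00003B
      = 0x99A07B
Bytes: (v>>16)&0xFF=99, (v>>8)&0xFF=A0, v&0xFF=7B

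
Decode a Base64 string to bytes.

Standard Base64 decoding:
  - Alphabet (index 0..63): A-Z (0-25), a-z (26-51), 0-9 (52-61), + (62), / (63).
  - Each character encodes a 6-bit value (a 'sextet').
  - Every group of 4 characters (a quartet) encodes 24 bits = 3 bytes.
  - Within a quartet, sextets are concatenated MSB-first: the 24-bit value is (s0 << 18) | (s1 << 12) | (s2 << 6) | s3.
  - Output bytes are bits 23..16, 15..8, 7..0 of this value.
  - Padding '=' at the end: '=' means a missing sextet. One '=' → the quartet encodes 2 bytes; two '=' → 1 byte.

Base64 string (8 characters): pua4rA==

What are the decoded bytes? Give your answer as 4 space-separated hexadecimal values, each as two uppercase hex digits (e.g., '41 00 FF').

Answer: A6 E6 B8 AC

Derivation:
After char 0 ('p'=41): chars_in_quartet=1 acc=0x29 bytes_emitted=0
After char 1 ('u'=46): chars_in_quartet=2 acc=0xA6E bytes_emitted=0
After char 2 ('a'=26): chars_in_quartet=3 acc=0x29B9A bytes_emitted=0
After char 3 ('4'=56): chars_in_quartet=4 acc=0xA6E6B8 -> emit A6 E6 B8, reset; bytes_emitted=3
After char 4 ('r'=43): chars_in_quartet=1 acc=0x2B bytes_emitted=3
After char 5 ('A'=0): chars_in_quartet=2 acc=0xAC0 bytes_emitted=3
Padding '==': partial quartet acc=0xAC0 -> emit AC; bytes_emitted=4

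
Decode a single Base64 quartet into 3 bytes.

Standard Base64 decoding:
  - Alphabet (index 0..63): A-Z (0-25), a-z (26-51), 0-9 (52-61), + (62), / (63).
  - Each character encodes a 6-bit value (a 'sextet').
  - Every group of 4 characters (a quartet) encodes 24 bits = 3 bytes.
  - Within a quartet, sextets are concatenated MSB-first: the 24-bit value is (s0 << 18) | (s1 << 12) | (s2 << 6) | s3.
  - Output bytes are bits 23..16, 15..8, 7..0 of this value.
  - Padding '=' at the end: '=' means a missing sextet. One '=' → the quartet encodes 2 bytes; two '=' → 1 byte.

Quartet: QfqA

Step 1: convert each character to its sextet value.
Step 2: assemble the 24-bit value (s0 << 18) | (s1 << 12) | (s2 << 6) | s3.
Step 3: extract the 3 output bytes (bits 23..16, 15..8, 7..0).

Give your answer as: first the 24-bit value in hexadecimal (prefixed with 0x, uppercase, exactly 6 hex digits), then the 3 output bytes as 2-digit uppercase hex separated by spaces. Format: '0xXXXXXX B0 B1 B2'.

Answer: 0x41FA80 41 FA 80

Derivation:
Sextets: Q=16, f=31, q=42, A=0
24-bit: (16<<18) | (31<<12) | (42<<6) | 0
      = 0x400000 | 0x01F000 | 0x000A80 | 0x000000
      = 0x41FA80
Bytes: (v>>16)&0xFF=41, (v>>8)&0xFF=FA, v&0xFF=80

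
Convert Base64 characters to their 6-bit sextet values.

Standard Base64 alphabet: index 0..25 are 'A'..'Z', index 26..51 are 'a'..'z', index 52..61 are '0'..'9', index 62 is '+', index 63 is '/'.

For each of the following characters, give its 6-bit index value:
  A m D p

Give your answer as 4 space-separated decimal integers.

'A': A..Z range, ord('A') − ord('A') = 0
'm': a..z range, 26 + ord('m') − ord('a') = 38
'D': A..Z range, ord('D') − ord('A') = 3
'p': a..z range, 26 + ord('p') − ord('a') = 41

Answer: 0 38 3 41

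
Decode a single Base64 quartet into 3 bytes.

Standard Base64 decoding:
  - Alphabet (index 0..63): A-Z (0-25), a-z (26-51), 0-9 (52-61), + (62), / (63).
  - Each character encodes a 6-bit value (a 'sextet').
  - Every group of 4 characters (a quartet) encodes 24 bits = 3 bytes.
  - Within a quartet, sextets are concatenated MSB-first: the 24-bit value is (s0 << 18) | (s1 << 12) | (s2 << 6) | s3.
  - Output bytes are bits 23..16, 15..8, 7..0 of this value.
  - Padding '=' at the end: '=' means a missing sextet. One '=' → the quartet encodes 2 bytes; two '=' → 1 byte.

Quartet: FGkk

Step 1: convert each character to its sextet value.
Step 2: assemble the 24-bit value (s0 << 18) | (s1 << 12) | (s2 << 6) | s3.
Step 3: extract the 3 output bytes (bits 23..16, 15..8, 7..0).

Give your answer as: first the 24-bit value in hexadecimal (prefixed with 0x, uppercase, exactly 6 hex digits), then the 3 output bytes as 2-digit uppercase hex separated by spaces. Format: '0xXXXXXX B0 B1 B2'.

Answer: 0x146924 14 69 24

Derivation:
Sextets: F=5, G=6, k=36, k=36
24-bit: (5<<18) | (6<<12) | (36<<6) | 36
      = 0x140000 | 0x006000 | 0x000900 | 0x000024
      = 0x146924
Bytes: (v>>16)&0xFF=14, (v>>8)&0xFF=69, v&0xFF=24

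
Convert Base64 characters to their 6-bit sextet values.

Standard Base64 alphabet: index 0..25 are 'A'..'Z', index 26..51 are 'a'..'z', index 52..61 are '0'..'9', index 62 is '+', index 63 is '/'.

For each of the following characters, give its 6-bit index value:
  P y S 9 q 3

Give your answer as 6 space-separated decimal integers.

Answer: 15 50 18 61 42 55

Derivation:
'P': A..Z range, ord('P') − ord('A') = 15
'y': a..z range, 26 + ord('y') − ord('a') = 50
'S': A..Z range, ord('S') − ord('A') = 18
'9': 0..9 range, 52 + ord('9') − ord('0') = 61
'q': a..z range, 26 + ord('q') − ord('a') = 42
'3': 0..9 range, 52 + ord('3') − ord('0') = 55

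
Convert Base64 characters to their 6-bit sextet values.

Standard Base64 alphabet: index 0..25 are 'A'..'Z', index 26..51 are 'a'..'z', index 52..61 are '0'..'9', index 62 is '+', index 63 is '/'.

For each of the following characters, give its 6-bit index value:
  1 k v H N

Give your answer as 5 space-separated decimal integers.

Answer: 53 36 47 7 13

Derivation:
'1': 0..9 range, 52 + ord('1') − ord('0') = 53
'k': a..z range, 26 + ord('k') − ord('a') = 36
'v': a..z range, 26 + ord('v') − ord('a') = 47
'H': A..Z range, ord('H') − ord('A') = 7
'N': A..Z range, ord('N') − ord('A') = 13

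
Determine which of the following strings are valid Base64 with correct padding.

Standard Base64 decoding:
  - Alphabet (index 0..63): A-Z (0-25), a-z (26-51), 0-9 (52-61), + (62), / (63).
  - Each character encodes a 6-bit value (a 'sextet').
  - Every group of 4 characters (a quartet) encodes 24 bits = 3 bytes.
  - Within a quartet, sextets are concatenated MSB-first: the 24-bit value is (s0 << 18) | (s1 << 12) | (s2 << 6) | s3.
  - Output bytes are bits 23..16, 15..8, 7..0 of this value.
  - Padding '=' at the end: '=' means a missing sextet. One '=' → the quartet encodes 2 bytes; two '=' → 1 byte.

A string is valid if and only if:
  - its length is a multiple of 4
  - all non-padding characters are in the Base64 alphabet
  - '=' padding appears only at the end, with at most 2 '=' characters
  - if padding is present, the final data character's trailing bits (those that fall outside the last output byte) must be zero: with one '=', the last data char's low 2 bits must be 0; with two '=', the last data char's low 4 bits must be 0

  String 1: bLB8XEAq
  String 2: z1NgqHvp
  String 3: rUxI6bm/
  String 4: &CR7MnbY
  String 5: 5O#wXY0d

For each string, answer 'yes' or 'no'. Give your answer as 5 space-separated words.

String 1: 'bLB8XEAq' → valid
String 2: 'z1NgqHvp' → valid
String 3: 'rUxI6bm/' → valid
String 4: '&CR7MnbY' → invalid (bad char(s): ['&'])
String 5: '5O#wXY0d' → invalid (bad char(s): ['#'])

Answer: yes yes yes no no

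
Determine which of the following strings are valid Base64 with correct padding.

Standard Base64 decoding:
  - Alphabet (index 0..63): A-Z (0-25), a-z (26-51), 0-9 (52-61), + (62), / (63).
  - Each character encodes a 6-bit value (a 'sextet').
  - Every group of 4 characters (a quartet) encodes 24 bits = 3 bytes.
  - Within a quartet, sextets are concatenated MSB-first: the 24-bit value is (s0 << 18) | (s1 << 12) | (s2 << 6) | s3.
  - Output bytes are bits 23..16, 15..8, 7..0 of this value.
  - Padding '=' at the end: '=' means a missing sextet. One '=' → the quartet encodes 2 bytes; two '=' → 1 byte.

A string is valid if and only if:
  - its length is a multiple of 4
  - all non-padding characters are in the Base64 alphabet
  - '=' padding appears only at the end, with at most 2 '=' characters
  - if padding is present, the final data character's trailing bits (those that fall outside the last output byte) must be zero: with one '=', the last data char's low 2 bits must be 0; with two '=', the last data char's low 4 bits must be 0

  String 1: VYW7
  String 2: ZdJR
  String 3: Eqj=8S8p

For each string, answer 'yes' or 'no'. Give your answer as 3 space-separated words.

String 1: 'VYW7' → valid
String 2: 'ZdJR' → valid
String 3: 'Eqj=8S8p' → invalid (bad char(s): ['=']; '=' in middle)

Answer: yes yes no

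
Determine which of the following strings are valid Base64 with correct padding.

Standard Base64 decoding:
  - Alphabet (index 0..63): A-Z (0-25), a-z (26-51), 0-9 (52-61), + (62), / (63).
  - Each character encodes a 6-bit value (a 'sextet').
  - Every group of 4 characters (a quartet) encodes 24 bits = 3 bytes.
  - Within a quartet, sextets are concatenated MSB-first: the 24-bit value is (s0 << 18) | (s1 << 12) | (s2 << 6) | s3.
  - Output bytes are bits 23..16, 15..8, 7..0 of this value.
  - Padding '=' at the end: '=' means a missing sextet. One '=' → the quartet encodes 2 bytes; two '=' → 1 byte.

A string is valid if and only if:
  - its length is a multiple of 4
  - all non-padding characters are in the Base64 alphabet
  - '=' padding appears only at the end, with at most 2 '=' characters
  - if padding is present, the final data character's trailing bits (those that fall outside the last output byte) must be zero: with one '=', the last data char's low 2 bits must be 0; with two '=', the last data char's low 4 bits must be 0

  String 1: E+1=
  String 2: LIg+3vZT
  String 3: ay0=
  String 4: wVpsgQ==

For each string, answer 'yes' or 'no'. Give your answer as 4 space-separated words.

String 1: 'E+1=' → invalid (bad trailing bits)
String 2: 'LIg+3vZT' → valid
String 3: 'ay0=' → valid
String 4: 'wVpsgQ==' → valid

Answer: no yes yes yes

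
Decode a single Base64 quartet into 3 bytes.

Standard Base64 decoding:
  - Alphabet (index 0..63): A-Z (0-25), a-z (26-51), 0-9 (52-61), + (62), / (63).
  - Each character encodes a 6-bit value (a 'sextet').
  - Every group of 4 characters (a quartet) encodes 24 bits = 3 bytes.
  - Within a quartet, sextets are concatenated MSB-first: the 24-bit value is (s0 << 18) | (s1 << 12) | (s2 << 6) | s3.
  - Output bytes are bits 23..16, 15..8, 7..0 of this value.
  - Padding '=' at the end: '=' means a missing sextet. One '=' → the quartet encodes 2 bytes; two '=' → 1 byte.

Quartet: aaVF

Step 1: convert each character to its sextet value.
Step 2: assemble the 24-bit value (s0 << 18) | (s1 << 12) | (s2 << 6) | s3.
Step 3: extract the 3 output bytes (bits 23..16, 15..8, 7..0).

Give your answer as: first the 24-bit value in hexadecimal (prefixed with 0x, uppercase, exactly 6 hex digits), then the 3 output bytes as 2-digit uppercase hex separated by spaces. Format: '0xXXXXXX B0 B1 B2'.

Sextets: a=26, a=26, V=21, F=5
24-bit: (26<<18) | (26<<12) | (21<<6) | 5
      = 0x680000 | 0x01A000 | 0x000540 | 0x000005
      = 0x69A545
Bytes: (v>>16)&0xFF=69, (v>>8)&0xFF=A5, v&0xFF=45

Answer: 0x69A545 69 A5 45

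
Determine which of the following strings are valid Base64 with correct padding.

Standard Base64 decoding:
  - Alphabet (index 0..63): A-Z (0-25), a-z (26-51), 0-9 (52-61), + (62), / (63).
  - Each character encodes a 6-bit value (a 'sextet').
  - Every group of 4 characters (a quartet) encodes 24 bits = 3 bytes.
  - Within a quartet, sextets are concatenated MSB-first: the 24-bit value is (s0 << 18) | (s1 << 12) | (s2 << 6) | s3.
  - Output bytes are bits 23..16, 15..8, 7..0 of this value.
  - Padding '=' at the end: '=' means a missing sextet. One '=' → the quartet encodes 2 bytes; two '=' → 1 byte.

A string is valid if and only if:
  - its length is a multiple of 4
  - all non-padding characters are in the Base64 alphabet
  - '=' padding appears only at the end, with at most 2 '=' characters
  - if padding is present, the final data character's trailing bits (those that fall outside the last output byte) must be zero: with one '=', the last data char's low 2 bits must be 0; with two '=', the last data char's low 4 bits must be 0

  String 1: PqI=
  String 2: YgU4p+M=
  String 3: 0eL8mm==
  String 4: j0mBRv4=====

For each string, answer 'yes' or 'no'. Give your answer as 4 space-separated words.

String 1: 'PqI=' → valid
String 2: 'YgU4p+M=' → valid
String 3: '0eL8mm==' → invalid (bad trailing bits)
String 4: 'j0mBRv4=====' → invalid (5 pad chars (max 2))

Answer: yes yes no no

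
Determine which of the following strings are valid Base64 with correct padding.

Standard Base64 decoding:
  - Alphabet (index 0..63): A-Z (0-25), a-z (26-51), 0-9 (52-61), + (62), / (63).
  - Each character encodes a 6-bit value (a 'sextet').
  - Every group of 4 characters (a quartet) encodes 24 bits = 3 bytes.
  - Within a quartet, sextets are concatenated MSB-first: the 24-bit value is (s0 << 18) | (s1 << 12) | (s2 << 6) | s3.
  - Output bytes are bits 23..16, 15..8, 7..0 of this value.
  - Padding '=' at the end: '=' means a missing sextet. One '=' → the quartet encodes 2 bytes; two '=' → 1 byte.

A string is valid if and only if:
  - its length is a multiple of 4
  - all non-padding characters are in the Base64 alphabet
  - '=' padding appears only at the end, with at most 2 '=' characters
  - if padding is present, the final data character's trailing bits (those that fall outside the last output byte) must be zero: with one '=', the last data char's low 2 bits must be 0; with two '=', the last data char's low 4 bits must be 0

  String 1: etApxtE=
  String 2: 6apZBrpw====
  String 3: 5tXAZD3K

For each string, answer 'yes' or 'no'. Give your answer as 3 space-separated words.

String 1: 'etApxtE=' → valid
String 2: '6apZBrpw====' → invalid (4 pad chars (max 2))
String 3: '5tXAZD3K' → valid

Answer: yes no yes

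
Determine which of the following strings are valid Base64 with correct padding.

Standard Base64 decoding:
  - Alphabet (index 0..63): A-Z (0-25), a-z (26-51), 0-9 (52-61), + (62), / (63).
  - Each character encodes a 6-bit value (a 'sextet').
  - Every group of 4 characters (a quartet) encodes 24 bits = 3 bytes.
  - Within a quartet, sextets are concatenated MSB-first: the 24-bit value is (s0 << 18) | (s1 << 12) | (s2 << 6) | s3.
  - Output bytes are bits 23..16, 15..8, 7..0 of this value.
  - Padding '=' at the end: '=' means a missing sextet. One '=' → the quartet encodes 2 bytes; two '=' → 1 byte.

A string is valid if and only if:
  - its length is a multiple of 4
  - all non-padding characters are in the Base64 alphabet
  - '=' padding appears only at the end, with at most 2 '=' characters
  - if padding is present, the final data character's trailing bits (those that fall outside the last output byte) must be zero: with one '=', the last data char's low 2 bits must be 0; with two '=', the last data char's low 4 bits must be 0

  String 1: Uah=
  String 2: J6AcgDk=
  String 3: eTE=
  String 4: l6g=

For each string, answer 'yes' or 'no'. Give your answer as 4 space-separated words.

String 1: 'Uah=' → invalid (bad trailing bits)
String 2: 'J6AcgDk=' → valid
String 3: 'eTE=' → valid
String 4: 'l6g=' → valid

Answer: no yes yes yes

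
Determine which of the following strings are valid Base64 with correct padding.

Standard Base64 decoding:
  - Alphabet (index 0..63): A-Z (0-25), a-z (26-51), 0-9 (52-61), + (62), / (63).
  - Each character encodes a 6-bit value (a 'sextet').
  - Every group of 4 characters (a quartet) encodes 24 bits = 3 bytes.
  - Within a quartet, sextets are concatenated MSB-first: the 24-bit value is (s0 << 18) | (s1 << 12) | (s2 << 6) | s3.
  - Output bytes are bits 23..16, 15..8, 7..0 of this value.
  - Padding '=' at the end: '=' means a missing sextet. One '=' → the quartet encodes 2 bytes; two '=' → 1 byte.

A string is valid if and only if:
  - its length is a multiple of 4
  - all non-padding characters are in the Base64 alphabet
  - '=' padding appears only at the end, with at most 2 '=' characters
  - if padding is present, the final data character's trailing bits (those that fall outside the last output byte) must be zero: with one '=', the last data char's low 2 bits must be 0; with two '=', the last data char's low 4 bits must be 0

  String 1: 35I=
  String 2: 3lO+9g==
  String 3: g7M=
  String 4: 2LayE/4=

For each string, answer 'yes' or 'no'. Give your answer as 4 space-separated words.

Answer: yes yes yes yes

Derivation:
String 1: '35I=' → valid
String 2: '3lO+9g==' → valid
String 3: 'g7M=' → valid
String 4: '2LayE/4=' → valid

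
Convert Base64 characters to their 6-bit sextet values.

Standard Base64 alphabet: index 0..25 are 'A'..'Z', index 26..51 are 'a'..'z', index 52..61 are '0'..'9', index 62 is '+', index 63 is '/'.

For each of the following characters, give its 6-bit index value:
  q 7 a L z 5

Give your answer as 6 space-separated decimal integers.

'q': a..z range, 26 + ord('q') − ord('a') = 42
'7': 0..9 range, 52 + ord('7') − ord('0') = 59
'a': a..z range, 26 + ord('a') − ord('a') = 26
'L': A..Z range, ord('L') − ord('A') = 11
'z': a..z range, 26 + ord('z') − ord('a') = 51
'5': 0..9 range, 52 + ord('5') − ord('0') = 57

Answer: 42 59 26 11 51 57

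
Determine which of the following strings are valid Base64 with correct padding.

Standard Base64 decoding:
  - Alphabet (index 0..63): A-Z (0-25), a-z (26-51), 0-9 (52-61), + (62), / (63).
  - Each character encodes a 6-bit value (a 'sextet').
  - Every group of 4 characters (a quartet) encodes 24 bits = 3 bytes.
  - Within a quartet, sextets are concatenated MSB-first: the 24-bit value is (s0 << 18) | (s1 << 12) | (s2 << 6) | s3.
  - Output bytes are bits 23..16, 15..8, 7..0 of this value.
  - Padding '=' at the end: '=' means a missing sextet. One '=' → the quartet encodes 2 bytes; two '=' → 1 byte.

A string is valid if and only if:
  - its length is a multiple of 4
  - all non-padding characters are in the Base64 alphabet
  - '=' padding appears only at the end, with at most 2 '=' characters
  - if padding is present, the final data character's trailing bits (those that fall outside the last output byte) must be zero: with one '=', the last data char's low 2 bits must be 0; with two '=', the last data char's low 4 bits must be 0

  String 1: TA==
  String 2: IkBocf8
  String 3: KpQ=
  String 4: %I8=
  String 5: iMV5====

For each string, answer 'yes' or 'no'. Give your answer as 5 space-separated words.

String 1: 'TA==' → valid
String 2: 'IkBocf8' → invalid (len=7 not mult of 4)
String 3: 'KpQ=' → valid
String 4: '%I8=' → invalid (bad char(s): ['%'])
String 5: 'iMV5====' → invalid (4 pad chars (max 2))

Answer: yes no yes no no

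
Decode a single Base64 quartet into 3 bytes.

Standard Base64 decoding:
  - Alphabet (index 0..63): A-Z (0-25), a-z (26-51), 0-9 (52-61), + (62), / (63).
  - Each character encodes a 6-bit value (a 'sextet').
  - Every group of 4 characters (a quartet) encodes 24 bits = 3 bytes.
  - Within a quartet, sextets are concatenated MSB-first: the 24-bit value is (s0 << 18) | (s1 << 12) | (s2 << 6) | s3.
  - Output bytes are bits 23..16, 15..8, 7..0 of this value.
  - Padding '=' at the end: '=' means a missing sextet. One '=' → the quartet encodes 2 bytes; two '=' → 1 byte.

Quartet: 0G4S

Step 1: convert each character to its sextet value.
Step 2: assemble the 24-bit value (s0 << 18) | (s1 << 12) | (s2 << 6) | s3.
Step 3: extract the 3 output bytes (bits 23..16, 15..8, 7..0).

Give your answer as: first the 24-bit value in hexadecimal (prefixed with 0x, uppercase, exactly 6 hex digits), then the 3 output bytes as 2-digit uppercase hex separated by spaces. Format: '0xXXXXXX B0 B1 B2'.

Sextets: 0=52, G=6, 4=56, S=18
24-bit: (52<<18) | (6<<12) | (56<<6) | 18
      = 0xD00000 | 0x006000 | 0x000E00 | 0x000012
      = 0xD06E12
Bytes: (v>>16)&0xFF=D0, (v>>8)&0xFF=6E, v&0xFF=12

Answer: 0xD06E12 D0 6E 12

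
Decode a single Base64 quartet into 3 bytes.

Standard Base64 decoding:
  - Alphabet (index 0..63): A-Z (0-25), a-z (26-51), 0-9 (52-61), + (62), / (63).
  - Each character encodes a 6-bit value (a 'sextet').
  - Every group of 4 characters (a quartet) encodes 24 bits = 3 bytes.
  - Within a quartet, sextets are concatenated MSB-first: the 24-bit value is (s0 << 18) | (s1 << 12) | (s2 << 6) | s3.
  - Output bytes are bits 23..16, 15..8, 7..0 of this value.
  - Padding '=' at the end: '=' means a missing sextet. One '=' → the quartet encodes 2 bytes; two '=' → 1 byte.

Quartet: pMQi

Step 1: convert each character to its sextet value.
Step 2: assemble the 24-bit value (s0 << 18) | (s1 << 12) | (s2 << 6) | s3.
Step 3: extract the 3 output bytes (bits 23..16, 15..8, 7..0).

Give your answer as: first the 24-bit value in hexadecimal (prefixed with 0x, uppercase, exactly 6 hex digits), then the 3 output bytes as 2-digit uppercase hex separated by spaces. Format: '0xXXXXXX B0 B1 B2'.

Answer: 0xA4C422 A4 C4 22

Derivation:
Sextets: p=41, M=12, Q=16, i=34
24-bit: (41<<18) | (12<<12) | (16<<6) | 34
      = 0xA40000 | 0x00C000 | 0x000400 | 0x000022
      = 0xA4C422
Bytes: (v>>16)&0xFF=A4, (v>>8)&0xFF=C4, v&0xFF=22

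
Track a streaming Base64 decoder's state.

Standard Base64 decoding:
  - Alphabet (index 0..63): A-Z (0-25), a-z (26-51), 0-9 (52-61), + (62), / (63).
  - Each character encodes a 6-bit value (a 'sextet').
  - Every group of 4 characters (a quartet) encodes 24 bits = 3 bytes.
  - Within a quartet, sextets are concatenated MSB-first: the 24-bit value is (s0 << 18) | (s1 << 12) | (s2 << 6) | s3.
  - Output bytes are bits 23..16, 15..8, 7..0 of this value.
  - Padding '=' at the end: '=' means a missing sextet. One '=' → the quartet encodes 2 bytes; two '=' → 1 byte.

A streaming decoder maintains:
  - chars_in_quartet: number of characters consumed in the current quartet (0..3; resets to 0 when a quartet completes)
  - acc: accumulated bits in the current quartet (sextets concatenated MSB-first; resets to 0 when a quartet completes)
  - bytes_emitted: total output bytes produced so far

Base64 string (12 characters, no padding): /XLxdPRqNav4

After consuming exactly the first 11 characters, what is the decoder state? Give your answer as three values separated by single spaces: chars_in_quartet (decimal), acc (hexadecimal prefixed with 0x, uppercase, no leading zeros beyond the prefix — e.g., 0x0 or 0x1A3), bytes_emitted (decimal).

Answer: 3 0xD6AF 6

Derivation:
After char 0 ('/'=63): chars_in_quartet=1 acc=0x3F bytes_emitted=0
After char 1 ('X'=23): chars_in_quartet=2 acc=0xFD7 bytes_emitted=0
After char 2 ('L'=11): chars_in_quartet=3 acc=0x3F5CB bytes_emitted=0
After char 3 ('x'=49): chars_in_quartet=4 acc=0xFD72F1 -> emit FD 72 F1, reset; bytes_emitted=3
After char 4 ('d'=29): chars_in_quartet=1 acc=0x1D bytes_emitted=3
After char 5 ('P'=15): chars_in_quartet=2 acc=0x74F bytes_emitted=3
After char 6 ('R'=17): chars_in_quartet=3 acc=0x1D3D1 bytes_emitted=3
After char 7 ('q'=42): chars_in_quartet=4 acc=0x74F46A -> emit 74 F4 6A, reset; bytes_emitted=6
After char 8 ('N'=13): chars_in_quartet=1 acc=0xD bytes_emitted=6
After char 9 ('a'=26): chars_in_quartet=2 acc=0x35A bytes_emitted=6
After char 10 ('v'=47): chars_in_quartet=3 acc=0xD6AF bytes_emitted=6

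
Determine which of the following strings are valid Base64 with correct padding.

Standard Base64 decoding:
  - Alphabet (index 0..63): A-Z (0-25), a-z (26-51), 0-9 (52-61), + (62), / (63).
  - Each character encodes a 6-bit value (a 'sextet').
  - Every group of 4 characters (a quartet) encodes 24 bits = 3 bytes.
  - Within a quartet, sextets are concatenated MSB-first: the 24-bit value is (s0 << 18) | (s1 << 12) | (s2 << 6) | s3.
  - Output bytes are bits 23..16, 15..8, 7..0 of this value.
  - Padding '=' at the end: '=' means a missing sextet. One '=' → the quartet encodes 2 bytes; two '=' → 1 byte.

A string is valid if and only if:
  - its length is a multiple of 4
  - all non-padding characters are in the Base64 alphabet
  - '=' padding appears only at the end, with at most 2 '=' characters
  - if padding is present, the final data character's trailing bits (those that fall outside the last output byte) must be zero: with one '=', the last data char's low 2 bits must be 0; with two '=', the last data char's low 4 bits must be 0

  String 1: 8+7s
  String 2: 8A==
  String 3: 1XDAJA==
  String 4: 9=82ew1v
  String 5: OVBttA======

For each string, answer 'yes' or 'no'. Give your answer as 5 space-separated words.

String 1: '8+7s' → valid
String 2: '8A==' → valid
String 3: '1XDAJA==' → valid
String 4: '9=82ew1v' → invalid (bad char(s): ['=']; '=' in middle)
String 5: 'OVBttA======' → invalid (6 pad chars (max 2))

Answer: yes yes yes no no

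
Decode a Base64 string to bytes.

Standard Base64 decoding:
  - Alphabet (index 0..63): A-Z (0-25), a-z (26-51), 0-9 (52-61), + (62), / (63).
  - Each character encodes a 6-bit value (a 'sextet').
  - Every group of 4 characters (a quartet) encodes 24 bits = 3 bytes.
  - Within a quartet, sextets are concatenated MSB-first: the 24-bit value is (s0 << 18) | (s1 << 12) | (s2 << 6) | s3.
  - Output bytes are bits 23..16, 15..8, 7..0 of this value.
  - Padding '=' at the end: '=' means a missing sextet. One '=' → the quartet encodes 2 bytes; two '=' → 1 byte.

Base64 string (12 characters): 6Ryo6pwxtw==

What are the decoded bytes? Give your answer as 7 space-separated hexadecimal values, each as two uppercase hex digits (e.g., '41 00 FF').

Answer: E9 1C A8 EA 9C 31 B7

Derivation:
After char 0 ('6'=58): chars_in_quartet=1 acc=0x3A bytes_emitted=0
After char 1 ('R'=17): chars_in_quartet=2 acc=0xE91 bytes_emitted=0
After char 2 ('y'=50): chars_in_quartet=3 acc=0x3A472 bytes_emitted=0
After char 3 ('o'=40): chars_in_quartet=4 acc=0xE91CA8 -> emit E9 1C A8, reset; bytes_emitted=3
After char 4 ('6'=58): chars_in_quartet=1 acc=0x3A bytes_emitted=3
After char 5 ('p'=41): chars_in_quartet=2 acc=0xEA9 bytes_emitted=3
After char 6 ('w'=48): chars_in_quartet=3 acc=0x3AA70 bytes_emitted=3
After char 7 ('x'=49): chars_in_quartet=4 acc=0xEA9C31 -> emit EA 9C 31, reset; bytes_emitted=6
After char 8 ('t'=45): chars_in_quartet=1 acc=0x2D bytes_emitted=6
After char 9 ('w'=48): chars_in_quartet=2 acc=0xB70 bytes_emitted=6
Padding '==': partial quartet acc=0xB70 -> emit B7; bytes_emitted=7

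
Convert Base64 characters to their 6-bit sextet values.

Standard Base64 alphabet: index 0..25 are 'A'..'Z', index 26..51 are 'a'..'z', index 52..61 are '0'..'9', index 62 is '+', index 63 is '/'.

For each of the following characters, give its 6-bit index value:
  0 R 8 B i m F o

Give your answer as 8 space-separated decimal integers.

'0': 0..9 range, 52 + ord('0') − ord('0') = 52
'R': A..Z range, ord('R') − ord('A') = 17
'8': 0..9 range, 52 + ord('8') − ord('0') = 60
'B': A..Z range, ord('B') − ord('A') = 1
'i': a..z range, 26 + ord('i') − ord('a') = 34
'm': a..z range, 26 + ord('m') − ord('a') = 38
'F': A..Z range, ord('F') − ord('A') = 5
'o': a..z range, 26 + ord('o') − ord('a') = 40

Answer: 52 17 60 1 34 38 5 40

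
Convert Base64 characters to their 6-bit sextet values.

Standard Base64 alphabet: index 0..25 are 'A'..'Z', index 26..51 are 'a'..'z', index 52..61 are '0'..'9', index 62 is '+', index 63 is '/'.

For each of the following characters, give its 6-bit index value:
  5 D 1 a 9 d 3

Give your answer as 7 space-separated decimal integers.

Answer: 57 3 53 26 61 29 55

Derivation:
'5': 0..9 range, 52 + ord('5') − ord('0') = 57
'D': A..Z range, ord('D') − ord('A') = 3
'1': 0..9 range, 52 + ord('1') − ord('0') = 53
'a': a..z range, 26 + ord('a') − ord('a') = 26
'9': 0..9 range, 52 + ord('9') − ord('0') = 61
'd': a..z range, 26 + ord('d') − ord('a') = 29
'3': 0..9 range, 52 + ord('3') − ord('0') = 55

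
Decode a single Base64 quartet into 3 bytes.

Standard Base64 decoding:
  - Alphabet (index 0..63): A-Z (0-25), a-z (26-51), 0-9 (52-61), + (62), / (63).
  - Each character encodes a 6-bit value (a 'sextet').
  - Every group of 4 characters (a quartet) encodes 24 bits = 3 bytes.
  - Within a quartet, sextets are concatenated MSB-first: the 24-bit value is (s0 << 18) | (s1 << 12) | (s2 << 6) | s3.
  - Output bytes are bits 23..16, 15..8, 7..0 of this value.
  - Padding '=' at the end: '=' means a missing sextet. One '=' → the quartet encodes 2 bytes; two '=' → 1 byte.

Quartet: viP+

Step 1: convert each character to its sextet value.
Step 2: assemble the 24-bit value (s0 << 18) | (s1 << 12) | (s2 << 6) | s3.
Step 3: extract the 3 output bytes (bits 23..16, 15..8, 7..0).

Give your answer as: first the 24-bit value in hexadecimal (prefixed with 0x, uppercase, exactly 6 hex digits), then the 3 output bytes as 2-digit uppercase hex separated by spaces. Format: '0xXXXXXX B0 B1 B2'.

Sextets: v=47, i=34, P=15, +=62
24-bit: (47<<18) | (34<<12) | (15<<6) | 62
      = 0xBC0000 | 0x022000 | 0x0003C0 | 0x00003E
      = 0xBE23FE
Bytes: (v>>16)&0xFF=BE, (v>>8)&0xFF=23, v&0xFF=FE

Answer: 0xBE23FE BE 23 FE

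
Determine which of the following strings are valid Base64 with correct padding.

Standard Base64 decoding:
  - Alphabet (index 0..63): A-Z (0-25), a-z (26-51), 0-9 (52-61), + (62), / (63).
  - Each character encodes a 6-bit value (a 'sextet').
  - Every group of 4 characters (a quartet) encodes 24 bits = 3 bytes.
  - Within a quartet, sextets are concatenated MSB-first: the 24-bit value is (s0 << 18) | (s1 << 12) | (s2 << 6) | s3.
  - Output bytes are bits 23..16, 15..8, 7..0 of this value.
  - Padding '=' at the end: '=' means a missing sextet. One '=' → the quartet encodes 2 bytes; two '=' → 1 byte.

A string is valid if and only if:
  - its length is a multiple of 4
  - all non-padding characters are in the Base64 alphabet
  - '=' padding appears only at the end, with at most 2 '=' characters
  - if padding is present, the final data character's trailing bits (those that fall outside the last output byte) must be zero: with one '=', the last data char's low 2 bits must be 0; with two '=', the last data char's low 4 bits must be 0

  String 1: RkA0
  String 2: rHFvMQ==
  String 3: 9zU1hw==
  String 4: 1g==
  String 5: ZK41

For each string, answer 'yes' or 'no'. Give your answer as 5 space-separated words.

Answer: yes yes yes yes yes

Derivation:
String 1: 'RkA0' → valid
String 2: 'rHFvMQ==' → valid
String 3: '9zU1hw==' → valid
String 4: '1g==' → valid
String 5: 'ZK41' → valid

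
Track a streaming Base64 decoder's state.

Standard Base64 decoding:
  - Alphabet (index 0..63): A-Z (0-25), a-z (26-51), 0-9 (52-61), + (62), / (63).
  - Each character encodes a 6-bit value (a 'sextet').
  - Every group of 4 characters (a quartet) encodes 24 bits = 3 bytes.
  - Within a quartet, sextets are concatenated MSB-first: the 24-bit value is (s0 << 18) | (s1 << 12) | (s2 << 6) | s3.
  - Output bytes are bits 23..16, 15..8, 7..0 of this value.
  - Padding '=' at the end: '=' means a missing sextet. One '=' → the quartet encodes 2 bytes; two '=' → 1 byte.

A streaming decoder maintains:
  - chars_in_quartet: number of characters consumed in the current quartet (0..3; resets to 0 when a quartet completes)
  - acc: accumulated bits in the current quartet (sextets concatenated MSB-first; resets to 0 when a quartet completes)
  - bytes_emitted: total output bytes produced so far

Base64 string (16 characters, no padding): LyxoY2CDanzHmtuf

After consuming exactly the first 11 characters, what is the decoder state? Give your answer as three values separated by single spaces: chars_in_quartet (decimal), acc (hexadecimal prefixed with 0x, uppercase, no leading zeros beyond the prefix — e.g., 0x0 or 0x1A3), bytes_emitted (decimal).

Answer: 3 0x1A9F3 6

Derivation:
After char 0 ('L'=11): chars_in_quartet=1 acc=0xB bytes_emitted=0
After char 1 ('y'=50): chars_in_quartet=2 acc=0x2F2 bytes_emitted=0
After char 2 ('x'=49): chars_in_quartet=3 acc=0xBCB1 bytes_emitted=0
After char 3 ('o'=40): chars_in_quartet=4 acc=0x2F2C68 -> emit 2F 2C 68, reset; bytes_emitted=3
After char 4 ('Y'=24): chars_in_quartet=1 acc=0x18 bytes_emitted=3
After char 5 ('2'=54): chars_in_quartet=2 acc=0x636 bytes_emitted=3
After char 6 ('C'=2): chars_in_quartet=3 acc=0x18D82 bytes_emitted=3
After char 7 ('D'=3): chars_in_quartet=4 acc=0x636083 -> emit 63 60 83, reset; bytes_emitted=6
After char 8 ('a'=26): chars_in_quartet=1 acc=0x1A bytes_emitted=6
After char 9 ('n'=39): chars_in_quartet=2 acc=0x6A7 bytes_emitted=6
After char 10 ('z'=51): chars_in_quartet=3 acc=0x1A9F3 bytes_emitted=6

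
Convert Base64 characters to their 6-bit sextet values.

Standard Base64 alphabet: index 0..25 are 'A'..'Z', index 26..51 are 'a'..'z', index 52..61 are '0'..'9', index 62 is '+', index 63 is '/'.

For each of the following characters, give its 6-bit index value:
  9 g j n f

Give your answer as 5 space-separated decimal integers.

'9': 0..9 range, 52 + ord('9') − ord('0') = 61
'g': a..z range, 26 + ord('g') − ord('a') = 32
'j': a..z range, 26 + ord('j') − ord('a') = 35
'n': a..z range, 26 + ord('n') − ord('a') = 39
'f': a..z range, 26 + ord('f') − ord('a') = 31

Answer: 61 32 35 39 31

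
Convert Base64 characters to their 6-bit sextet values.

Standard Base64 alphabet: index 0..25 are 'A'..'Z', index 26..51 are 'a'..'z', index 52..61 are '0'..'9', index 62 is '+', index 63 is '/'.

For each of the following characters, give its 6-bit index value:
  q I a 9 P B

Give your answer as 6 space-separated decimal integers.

Answer: 42 8 26 61 15 1

Derivation:
'q': a..z range, 26 + ord('q') − ord('a') = 42
'I': A..Z range, ord('I') − ord('A') = 8
'a': a..z range, 26 + ord('a') − ord('a') = 26
'9': 0..9 range, 52 + ord('9') − ord('0') = 61
'P': A..Z range, ord('P') − ord('A') = 15
'B': A..Z range, ord('B') − ord('A') = 1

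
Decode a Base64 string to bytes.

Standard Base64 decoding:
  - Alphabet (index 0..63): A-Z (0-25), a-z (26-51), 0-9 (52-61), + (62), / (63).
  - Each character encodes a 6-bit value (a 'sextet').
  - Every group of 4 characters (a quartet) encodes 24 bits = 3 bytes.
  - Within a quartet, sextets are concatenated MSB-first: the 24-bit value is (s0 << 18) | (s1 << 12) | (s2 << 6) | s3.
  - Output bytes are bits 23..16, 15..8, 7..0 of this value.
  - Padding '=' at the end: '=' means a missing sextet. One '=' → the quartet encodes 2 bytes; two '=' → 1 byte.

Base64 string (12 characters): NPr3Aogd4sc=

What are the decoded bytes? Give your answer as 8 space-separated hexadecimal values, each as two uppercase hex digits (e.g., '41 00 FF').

Answer: 34 FA F7 02 88 1D E2 C7

Derivation:
After char 0 ('N'=13): chars_in_quartet=1 acc=0xD bytes_emitted=0
After char 1 ('P'=15): chars_in_quartet=2 acc=0x34F bytes_emitted=0
After char 2 ('r'=43): chars_in_quartet=3 acc=0xD3EB bytes_emitted=0
After char 3 ('3'=55): chars_in_quartet=4 acc=0x34FAF7 -> emit 34 FA F7, reset; bytes_emitted=3
After char 4 ('A'=0): chars_in_quartet=1 acc=0x0 bytes_emitted=3
After char 5 ('o'=40): chars_in_quartet=2 acc=0x28 bytes_emitted=3
After char 6 ('g'=32): chars_in_quartet=3 acc=0xA20 bytes_emitted=3
After char 7 ('d'=29): chars_in_quartet=4 acc=0x2881D -> emit 02 88 1D, reset; bytes_emitted=6
After char 8 ('4'=56): chars_in_quartet=1 acc=0x38 bytes_emitted=6
After char 9 ('s'=44): chars_in_quartet=2 acc=0xE2C bytes_emitted=6
After char 10 ('c'=28): chars_in_quartet=3 acc=0x38B1C bytes_emitted=6
Padding '=': partial quartet acc=0x38B1C -> emit E2 C7; bytes_emitted=8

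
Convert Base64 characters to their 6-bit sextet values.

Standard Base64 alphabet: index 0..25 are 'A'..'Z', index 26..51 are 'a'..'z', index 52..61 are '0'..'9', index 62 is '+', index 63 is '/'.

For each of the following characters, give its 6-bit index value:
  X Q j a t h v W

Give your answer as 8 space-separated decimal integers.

'X': A..Z range, ord('X') − ord('A') = 23
'Q': A..Z range, ord('Q') − ord('A') = 16
'j': a..z range, 26 + ord('j') − ord('a') = 35
'a': a..z range, 26 + ord('a') − ord('a') = 26
't': a..z range, 26 + ord('t') − ord('a') = 45
'h': a..z range, 26 + ord('h') − ord('a') = 33
'v': a..z range, 26 + ord('v') − ord('a') = 47
'W': A..Z range, ord('W') − ord('A') = 22

Answer: 23 16 35 26 45 33 47 22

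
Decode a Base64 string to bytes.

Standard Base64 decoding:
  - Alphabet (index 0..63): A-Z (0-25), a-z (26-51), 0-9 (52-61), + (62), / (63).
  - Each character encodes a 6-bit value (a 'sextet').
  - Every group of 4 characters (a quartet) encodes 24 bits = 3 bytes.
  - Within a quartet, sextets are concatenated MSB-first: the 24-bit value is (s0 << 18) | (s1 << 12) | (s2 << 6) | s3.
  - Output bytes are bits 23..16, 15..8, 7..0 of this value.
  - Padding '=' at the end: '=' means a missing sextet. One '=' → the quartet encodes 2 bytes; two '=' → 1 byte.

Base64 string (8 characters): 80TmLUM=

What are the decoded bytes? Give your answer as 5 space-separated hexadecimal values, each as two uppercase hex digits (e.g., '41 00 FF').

Answer: F3 44 E6 2D 43

Derivation:
After char 0 ('8'=60): chars_in_quartet=1 acc=0x3C bytes_emitted=0
After char 1 ('0'=52): chars_in_quartet=2 acc=0xF34 bytes_emitted=0
After char 2 ('T'=19): chars_in_quartet=3 acc=0x3CD13 bytes_emitted=0
After char 3 ('m'=38): chars_in_quartet=4 acc=0xF344E6 -> emit F3 44 E6, reset; bytes_emitted=3
After char 4 ('L'=11): chars_in_quartet=1 acc=0xB bytes_emitted=3
After char 5 ('U'=20): chars_in_quartet=2 acc=0x2D4 bytes_emitted=3
After char 6 ('M'=12): chars_in_quartet=3 acc=0xB50C bytes_emitted=3
Padding '=': partial quartet acc=0xB50C -> emit 2D 43; bytes_emitted=5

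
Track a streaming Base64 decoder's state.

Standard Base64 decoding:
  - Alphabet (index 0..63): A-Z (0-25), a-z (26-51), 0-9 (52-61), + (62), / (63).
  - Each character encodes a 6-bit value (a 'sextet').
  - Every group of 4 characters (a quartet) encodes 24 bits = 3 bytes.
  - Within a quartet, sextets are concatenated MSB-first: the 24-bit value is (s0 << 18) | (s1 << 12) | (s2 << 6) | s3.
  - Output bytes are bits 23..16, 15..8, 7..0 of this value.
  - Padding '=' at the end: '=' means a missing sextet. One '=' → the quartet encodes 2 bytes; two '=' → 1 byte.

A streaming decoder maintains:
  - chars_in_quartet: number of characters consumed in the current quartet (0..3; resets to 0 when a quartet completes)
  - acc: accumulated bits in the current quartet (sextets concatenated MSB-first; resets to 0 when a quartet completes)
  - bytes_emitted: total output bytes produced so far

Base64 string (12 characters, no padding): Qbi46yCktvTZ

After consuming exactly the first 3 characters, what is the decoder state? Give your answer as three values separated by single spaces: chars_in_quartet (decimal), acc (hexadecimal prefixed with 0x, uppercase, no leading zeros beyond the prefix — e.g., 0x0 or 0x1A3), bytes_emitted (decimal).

After char 0 ('Q'=16): chars_in_quartet=1 acc=0x10 bytes_emitted=0
After char 1 ('b'=27): chars_in_quartet=2 acc=0x41B bytes_emitted=0
After char 2 ('i'=34): chars_in_quartet=3 acc=0x106E2 bytes_emitted=0

Answer: 3 0x106E2 0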